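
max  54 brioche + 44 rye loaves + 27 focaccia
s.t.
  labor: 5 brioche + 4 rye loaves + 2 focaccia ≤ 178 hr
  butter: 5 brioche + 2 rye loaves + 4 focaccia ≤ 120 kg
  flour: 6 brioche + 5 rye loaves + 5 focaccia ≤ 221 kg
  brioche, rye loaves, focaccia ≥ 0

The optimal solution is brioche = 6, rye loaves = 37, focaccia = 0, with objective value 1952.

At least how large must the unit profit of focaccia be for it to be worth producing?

32

At the optimum: labor uses 178 of 178 (binding); butter uses 104 of 120 (slack = 16); flour uses 221 of 221 (binding).
Slack constraints have shadow price 0 (complementary slackness).
Dual feasibility on the basic columns requires 5·y_labor + 6·y_flour = 54, 4·y_labor + 5·y_flour = 44.
Solving: y_labor = 6, y_flour = 4.
focaccia enters the basis when its profit ≥ yᵀa₃ = 6·2 + 4·5 = 32.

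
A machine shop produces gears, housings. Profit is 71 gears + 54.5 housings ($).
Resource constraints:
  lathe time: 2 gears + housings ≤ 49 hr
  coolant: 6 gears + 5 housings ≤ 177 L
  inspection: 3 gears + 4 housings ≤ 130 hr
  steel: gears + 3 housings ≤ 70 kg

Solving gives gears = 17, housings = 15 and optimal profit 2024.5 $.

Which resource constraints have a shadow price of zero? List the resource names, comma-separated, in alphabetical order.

lathe time: 49/49 (binding)
coolant: 177/177 (binding)
inspection: 111/130 (slack 19)
steel: 62/70 (slack 8)
By complementary slackness, a constraint with positive slack has shadow price 0 → inspection, steel.

inspection, steel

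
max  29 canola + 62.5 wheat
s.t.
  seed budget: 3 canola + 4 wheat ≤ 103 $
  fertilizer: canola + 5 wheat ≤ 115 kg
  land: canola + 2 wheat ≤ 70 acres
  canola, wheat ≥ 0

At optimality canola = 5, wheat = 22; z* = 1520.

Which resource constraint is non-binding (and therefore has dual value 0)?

land

seed budget: 103/103 (binding)
fertilizer: 115/115 (binding)
land: 49/70 (slack 21)
By complementary slackness, a constraint with positive slack has shadow price 0 → land.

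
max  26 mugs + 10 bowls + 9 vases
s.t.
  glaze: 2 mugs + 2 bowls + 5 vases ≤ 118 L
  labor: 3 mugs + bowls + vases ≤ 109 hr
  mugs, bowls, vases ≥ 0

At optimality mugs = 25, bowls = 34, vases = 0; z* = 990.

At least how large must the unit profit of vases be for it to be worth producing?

Both glaze and labor are binding at x*.
From A_Bᵀ y = c: 2·y_glaze + 3·y_labor = 26; 2·y_glaze + 1·y_labor = 10.
Solving: y_glaze = 1, y_labor = 8.
vases enters the basis when its profit ≥ yᵀa₃ = 1·5 + 8·1 = 13.

13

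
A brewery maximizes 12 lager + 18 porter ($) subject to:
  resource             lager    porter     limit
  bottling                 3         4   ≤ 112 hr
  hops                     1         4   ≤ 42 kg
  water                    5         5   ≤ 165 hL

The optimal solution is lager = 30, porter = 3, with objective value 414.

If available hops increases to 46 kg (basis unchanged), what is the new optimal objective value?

422

Binding: hops and water. Non-binding: bottling (10 unused).
By complementary slackness, y = 0 for the non-binding constraint.
The binding rows give the dual system: 1·y_hops + 5·y_water = 12 and 4·y_hops + 5·y_water = 18.
This yields shadow prices y_hops = 2, y_water = 2.
Δz = y_hops·Δb = 2 × (4) = 8, so new z* = 414 + 8 = 422.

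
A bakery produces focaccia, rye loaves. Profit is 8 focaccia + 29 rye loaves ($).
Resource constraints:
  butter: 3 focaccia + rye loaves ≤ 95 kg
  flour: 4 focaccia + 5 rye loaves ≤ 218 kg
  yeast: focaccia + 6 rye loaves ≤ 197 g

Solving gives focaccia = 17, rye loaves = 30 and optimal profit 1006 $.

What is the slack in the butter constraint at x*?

butter used = 3·17 + 1·30 = 81; slack = 95 − 81 = 14.

14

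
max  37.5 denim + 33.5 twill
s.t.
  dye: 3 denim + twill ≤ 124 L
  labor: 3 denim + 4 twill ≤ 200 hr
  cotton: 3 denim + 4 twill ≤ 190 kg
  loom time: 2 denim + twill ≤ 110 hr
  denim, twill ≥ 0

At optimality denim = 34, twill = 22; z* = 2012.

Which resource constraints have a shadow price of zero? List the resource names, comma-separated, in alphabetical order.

labor, loom time

dye: 124/124 (binding)
labor: 190/200 (slack 10)
cotton: 190/190 (binding)
loom time: 90/110 (slack 20)
By complementary slackness, a constraint with positive slack has shadow price 0 → labor, loom time.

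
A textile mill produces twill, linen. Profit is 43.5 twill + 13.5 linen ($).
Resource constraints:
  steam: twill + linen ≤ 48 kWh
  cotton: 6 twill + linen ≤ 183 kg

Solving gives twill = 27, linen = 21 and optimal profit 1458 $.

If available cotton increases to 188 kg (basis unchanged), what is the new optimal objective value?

Check each constraint at x*: steam 48/48 (tight); cotton 183/183 (tight).
From A_Bᵀ y = c: 1·y_steam + 6·y_cotton = 43.5; 1·y_steam + 1·y_cotton = 13.5.
Solving: y_steam = 7.5, y_cotton = 6.
Δz = y_cotton·Δb = 6 × (5) = 30, so new z* = 1458 + 30 = 1488.

1488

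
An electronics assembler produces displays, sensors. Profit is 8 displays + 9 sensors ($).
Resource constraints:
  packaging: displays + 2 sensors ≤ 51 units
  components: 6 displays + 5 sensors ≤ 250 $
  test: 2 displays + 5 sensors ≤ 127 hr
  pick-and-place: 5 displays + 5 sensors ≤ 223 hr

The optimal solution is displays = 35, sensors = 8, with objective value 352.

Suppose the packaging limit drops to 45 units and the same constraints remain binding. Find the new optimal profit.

340

At the optimum: packaging uses 51 of 51 (binding); components uses 250 of 250 (binding); test uses 110 of 127 (slack = 17); pick-and-place uses 215 of 223 (slack = 8).
Slack constraints have shadow price 0 (complementary slackness).
From A_Bᵀ y = c: 1·y_packaging + 6·y_components = 8; 2·y_packaging + 5·y_components = 9.
Solving: y_packaging = 2, y_components = 1.
Δz = y_packaging·Δb = 2 × (-6) = -12, so new z* = 352 − 12 = 340.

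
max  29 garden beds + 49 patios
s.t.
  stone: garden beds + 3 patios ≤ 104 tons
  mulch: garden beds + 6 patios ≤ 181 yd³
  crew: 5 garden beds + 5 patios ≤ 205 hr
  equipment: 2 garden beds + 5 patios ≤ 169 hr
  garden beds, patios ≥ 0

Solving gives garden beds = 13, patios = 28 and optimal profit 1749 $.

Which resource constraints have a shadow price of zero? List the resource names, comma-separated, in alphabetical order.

equipment, stone

stone: 97/104 (slack 7)
mulch: 181/181 (binding)
crew: 205/205 (binding)
equipment: 166/169 (slack 3)
By complementary slackness, a constraint with positive slack has shadow price 0 → equipment, stone.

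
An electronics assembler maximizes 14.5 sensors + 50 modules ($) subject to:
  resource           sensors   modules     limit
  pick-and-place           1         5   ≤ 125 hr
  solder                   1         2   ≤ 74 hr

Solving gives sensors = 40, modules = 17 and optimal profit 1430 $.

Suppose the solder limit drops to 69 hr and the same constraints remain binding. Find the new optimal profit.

Both pick-and-place and solder are binding at x*.
The binding rows give the dual system: 1·y_pick-and-place + 1·y_solder = 14.5 and 5·y_pick-and-place + 2·y_solder = 50.
This yields shadow prices y_pick-and-place = 7, y_solder = 7.5.
Δz = y_solder·Δb = 7.5 × (-5) = -37.5, so new z* = 1430 − 37.5 = 1392.5.

1392.5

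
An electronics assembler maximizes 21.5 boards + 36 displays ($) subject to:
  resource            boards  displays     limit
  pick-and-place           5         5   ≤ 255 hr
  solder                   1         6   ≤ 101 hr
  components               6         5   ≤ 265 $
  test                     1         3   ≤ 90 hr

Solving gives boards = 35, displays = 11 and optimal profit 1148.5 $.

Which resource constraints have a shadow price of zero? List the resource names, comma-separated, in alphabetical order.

pick-and-place: 230/255 (slack 25)
solder: 101/101 (binding)
components: 265/265 (binding)
test: 68/90 (slack 22)
By complementary slackness, a constraint with positive slack has shadow price 0 → pick-and-place, test.

pick-and-place, test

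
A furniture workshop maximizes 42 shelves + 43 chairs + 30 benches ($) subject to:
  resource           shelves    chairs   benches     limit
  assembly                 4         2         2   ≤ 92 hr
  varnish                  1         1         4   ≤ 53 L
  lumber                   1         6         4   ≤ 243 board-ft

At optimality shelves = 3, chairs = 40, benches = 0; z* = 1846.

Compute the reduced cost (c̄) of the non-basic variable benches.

Binding: assembly and lumber. Non-binding: varnish (10 unused).
Since varnish is not tight, its dual is 0.
From A_Bᵀ y = c: 4·y_assembly + 1·y_lumber = 42; 2·y_assembly + 6·y_lumber = 43.
This yields shadow prices y_assembly = 9.5, y_lumber = 4.
Reduced cost of benches: c₃ − yᵀa₃ = 30 − (9.5·2 + 4·4) = 30 − 35 = -5.

-5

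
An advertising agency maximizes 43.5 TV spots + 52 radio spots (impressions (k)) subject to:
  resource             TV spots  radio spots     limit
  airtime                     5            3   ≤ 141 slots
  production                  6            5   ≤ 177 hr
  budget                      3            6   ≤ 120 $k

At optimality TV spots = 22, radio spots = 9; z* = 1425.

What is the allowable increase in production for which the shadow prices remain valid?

Binding constraints: production, budget. The basis is B = [[6,5],[3,6]] with det 21.
Per unit increase in production, x* moves by d = (0.2857, -0.1429).
The basis stays optimal until airtime becomes binding; allowable increase = 4 hr.

4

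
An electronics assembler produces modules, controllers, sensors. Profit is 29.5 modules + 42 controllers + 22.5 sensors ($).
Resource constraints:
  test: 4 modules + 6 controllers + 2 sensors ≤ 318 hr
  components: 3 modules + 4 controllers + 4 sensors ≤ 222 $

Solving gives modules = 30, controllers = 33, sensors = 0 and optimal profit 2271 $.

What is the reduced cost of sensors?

-3.5

At the optimum: test uses 318 of 318 (binding); components uses 222 of 222 (binding).
Dual feasibility on the basic columns requires 4·y_test + 3·y_components = 29.5, 6·y_test + 4·y_components = 42.
This yields shadow prices y_test = 4, y_components = 4.5.
Reduced cost of sensors: c₃ − yᵀa₃ = 22.5 − (4·2 + 4.5·4) = 22.5 − 26 = -3.5.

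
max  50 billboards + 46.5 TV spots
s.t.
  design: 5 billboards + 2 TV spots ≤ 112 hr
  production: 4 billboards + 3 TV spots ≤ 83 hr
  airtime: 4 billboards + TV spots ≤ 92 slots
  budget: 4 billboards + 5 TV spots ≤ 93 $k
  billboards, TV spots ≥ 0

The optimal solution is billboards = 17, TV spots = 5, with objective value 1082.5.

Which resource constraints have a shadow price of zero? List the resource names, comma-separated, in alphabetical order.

airtime, design

design: 95/112 (slack 17)
production: 83/83 (binding)
airtime: 73/92 (slack 19)
budget: 93/93 (binding)
By complementary slackness, a constraint with positive slack has shadow price 0 → airtime, design.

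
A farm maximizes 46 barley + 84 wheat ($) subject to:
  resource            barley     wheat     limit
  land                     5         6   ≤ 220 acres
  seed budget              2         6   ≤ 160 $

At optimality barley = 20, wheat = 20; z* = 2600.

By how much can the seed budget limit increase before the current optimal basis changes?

60

Binding constraints: land, seed budget. The basis is B = [[5,6],[2,6]] with det 18.
Per unit increase in seed budget, x* moves by d = (-0.3333, 0.2778).
The basis stays optimal until barley reaches 0; allowable increase = 60 $.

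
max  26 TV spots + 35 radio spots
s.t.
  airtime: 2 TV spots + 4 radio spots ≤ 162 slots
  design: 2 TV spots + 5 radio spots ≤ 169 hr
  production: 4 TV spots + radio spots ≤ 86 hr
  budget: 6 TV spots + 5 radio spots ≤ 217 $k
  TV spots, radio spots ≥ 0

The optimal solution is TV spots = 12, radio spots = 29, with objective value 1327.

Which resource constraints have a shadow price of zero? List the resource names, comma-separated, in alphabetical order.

airtime: 140/162 (slack 22)
design: 169/169 (binding)
production: 77/86 (slack 9)
budget: 217/217 (binding)
By complementary slackness, a constraint with positive slack has shadow price 0 → airtime, production.

airtime, production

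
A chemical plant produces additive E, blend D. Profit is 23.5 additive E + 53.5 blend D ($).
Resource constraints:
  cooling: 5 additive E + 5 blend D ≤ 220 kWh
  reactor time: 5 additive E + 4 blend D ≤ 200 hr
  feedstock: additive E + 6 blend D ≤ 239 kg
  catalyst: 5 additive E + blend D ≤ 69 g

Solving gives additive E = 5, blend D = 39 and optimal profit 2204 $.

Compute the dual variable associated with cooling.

At the optimum: cooling uses 220 of 220 (binding); reactor time uses 181 of 200 (slack = 19); feedstock uses 239 of 239 (binding); catalyst uses 64 of 69 (slack = 5).
By complementary slackness, y = 0 for the non-binding constraints.
From A_Bᵀ y = c: 5·y_cooling + 1·y_feedstock = 23.5; 5·y_cooling + 6·y_feedstock = 53.5.
→ y_cooling = 3.5 and y_feedstock = 6.
Shadow price of cooling = 3.5.

3.5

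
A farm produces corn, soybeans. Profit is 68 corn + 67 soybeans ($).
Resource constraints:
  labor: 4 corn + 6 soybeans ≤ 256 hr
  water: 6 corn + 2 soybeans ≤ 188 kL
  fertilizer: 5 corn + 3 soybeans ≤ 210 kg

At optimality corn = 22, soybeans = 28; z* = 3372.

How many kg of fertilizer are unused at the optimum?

16

fertilizer used = 5·22 + 3·28 = 194; slack = 210 − 194 = 16.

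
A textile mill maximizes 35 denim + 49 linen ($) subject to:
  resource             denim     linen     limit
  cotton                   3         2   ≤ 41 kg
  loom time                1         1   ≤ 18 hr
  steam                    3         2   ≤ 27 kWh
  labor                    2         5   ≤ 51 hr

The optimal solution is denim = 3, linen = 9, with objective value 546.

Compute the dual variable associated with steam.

Check each constraint at x*: cotton 27/41 (slack 14); loom time 12/18 (slack 6); steam 27/27 (tight); labor 51/51 (tight).
Since cotton, loom time are not tight, their duals are 0.
The binding rows give the dual system: 3·y_steam + 2·y_labor = 35 and 2·y_steam + 5·y_labor = 49.
→ y_steam = 7 and y_labor = 7.
Shadow price of steam = 7.

7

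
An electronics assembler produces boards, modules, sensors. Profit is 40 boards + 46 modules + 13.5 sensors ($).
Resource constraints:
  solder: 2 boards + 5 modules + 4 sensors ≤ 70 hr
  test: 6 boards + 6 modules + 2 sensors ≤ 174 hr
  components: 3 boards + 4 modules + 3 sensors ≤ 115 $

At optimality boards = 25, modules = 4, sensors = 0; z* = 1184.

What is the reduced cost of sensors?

-6.5

At the optimum: solder uses 70 of 70 (binding); test uses 174 of 174 (binding); components uses 91 of 115 (slack = 24).
By complementary slackness, y = 0 for the non-binding constraint.
From A_Bᵀ y = c: 2·y_solder + 6·y_test = 40; 5·y_solder + 6·y_test = 46.
This yields shadow prices y_solder = 2, y_test = 6.
Reduced cost of sensors: c₃ − yᵀa₃ = 13.5 − (2·4 + 6·2) = 13.5 − 20 = -6.5.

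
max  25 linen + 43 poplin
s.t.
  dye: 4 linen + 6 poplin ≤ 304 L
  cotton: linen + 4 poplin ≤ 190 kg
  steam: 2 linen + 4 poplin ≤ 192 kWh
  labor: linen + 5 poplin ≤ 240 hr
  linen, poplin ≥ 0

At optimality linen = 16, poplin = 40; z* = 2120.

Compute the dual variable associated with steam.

5.5

Check each constraint at x*: dye 304/304 (tight); cotton 176/190 (slack 14); steam 192/192 (tight); labor 216/240 (slack 24).
Slack constraints have shadow price 0 (complementary slackness).
The binding rows give the dual system: 4·y_dye + 2·y_steam = 25 and 6·y_dye + 4·y_steam = 43.
This yields shadow prices y_dye = 3.5, y_steam = 5.5.
Shadow price of steam = 5.5.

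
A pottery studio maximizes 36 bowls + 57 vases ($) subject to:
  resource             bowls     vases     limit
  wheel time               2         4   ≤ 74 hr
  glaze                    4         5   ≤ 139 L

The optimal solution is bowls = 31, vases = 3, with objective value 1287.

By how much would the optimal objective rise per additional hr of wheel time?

8

Both wheel time and glaze are binding at x*.
Dual feasibility on the basic columns requires 2·y_wheel time + 4·y_glaze = 36, 4·y_wheel time + 5·y_glaze = 57.
Solving: y_wheel time = 8, y_glaze = 5.
Shadow price of wheel time = 8.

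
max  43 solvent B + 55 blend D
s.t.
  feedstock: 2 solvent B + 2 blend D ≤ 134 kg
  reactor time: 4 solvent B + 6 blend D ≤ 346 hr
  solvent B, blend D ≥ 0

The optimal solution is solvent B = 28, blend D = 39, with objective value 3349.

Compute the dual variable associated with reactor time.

Check each constraint at x*: feedstock 134/134 (tight); reactor time 346/346 (tight).
Dual feasibility on the basic columns requires 2·y_feedstock + 4·y_reactor time = 43, 2·y_feedstock + 6·y_reactor time = 55.
This yields shadow prices y_feedstock = 9.5, y_reactor time = 6.
Shadow price of reactor time = 6.

6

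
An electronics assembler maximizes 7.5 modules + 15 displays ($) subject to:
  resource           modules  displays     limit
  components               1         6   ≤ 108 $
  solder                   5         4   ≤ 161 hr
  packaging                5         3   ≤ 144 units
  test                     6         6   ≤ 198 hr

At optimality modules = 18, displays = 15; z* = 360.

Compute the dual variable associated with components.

Check each constraint at x*: components 108/108 (tight); solder 150/161 (slack 11); packaging 135/144 (slack 9); test 198/198 (tight).
Slack constraints have shadow price 0 (complementary slackness).
Dual feasibility on the basic columns requires 1·y_components + 6·y_test = 7.5, 6·y_components + 6·y_test = 15.
→ y_components = 1.5 and y_test = 1.
Shadow price of components = 1.5.

1.5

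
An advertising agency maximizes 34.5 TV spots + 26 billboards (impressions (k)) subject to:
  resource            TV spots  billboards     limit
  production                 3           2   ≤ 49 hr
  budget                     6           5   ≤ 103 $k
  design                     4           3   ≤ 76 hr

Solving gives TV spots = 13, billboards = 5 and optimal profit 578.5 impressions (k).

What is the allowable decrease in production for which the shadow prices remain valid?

7.8

Binding constraints: production, budget. The basis is B = [[3,2],[6,5]] with det 3.
Per unit decrease in production, x* moves by d = (-1.6667, 2).
The basis stays optimal until TV spots reaches 0; allowable decrease = 7.8 hr.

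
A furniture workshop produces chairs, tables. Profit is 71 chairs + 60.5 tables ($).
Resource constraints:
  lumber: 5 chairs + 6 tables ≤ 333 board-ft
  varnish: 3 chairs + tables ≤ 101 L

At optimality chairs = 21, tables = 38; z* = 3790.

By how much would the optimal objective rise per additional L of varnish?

9.5

Check each constraint at x*: lumber 333/333 (tight); varnish 101/101 (tight).
From A_Bᵀ y = c: 5·y_lumber + 3·y_varnish = 71; 6·y_lumber + 1·y_varnish = 60.5.
→ y_lumber = 8.5 and y_varnish = 9.5.
Shadow price of varnish = 9.5.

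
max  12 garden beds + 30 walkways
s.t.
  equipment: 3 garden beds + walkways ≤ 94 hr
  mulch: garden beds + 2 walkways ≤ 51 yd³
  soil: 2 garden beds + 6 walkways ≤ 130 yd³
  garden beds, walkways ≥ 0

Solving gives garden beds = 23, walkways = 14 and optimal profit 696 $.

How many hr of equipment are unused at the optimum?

11

equipment used = 3·23 + 1·14 = 83; slack = 94 − 83 = 11.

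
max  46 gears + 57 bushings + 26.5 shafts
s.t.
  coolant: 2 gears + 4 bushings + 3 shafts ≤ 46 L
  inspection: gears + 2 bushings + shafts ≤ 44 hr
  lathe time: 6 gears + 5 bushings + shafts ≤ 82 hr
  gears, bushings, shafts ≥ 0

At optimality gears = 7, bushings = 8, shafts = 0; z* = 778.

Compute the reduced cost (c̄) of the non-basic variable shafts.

Check each constraint at x*: coolant 46/46 (tight); inspection 23/44 (slack 21); lathe time 82/82 (tight).
Slack constraints have shadow price 0 (complementary slackness).
Dual feasibility on the basic columns requires 2·y_coolant + 6·y_lathe time = 46, 4·y_coolant + 5·y_lathe time = 57.
Solving: y_coolant = 8, y_lathe time = 5.
Reduced cost of shafts: c₃ − yᵀa₃ = 26.5 − (8·3 + 5·1) = 26.5 − 29 = -2.5.

-2.5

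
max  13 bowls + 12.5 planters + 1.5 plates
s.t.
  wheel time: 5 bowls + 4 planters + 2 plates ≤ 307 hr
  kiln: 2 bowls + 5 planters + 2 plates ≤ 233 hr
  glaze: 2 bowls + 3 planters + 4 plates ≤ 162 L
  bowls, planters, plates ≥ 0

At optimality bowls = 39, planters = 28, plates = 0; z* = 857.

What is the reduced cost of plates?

-8.5

At the optimum: wheel time uses 307 of 307 (binding); kiln uses 218 of 233 (slack = 15); glaze uses 162 of 162 (binding).
Since kiln is not tight, its dual is 0.
From A_Bᵀ y = c: 5·y_wheel time + 2·y_glaze = 13; 4·y_wheel time + 3·y_glaze = 12.5.
Solving: y_wheel time = 2, y_glaze = 1.5.
Reduced cost of plates: c₃ − yᵀa₃ = 1.5 − (2·2 + 1.5·4) = 1.5 − 10 = -8.5.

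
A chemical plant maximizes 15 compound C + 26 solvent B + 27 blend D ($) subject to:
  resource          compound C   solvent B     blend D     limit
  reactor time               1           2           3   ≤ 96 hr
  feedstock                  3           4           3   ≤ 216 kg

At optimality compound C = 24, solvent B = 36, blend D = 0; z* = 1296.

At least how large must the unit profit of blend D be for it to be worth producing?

At the optimum: reactor time uses 96 of 96 (binding); feedstock uses 216 of 216 (binding).
From A_Bᵀ y = c: 1·y_reactor time + 3·y_feedstock = 15; 2·y_reactor time + 4·y_feedstock = 26.
Solving: y_reactor time = 9, y_feedstock = 2.
blend D enters the basis when its profit ≥ yᵀa₃ = 9·3 + 2·3 = 33.

33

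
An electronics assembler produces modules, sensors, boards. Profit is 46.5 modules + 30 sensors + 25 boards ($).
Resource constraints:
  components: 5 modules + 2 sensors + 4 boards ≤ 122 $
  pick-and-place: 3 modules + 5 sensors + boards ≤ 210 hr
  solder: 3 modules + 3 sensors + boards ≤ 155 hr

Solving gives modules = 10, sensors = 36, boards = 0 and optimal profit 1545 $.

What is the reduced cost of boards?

At the optimum: components uses 122 of 122 (binding); pick-and-place uses 210 of 210 (binding); solder uses 138 of 155 (slack = 17).
Since solder is not tight, its dual is 0.
The binding rows give the dual system: 5·y_components + 3·y_pick-and-place = 46.5 and 2·y_components + 5·y_pick-and-place = 30.
→ y_components = 7.5 and y_pick-and-place = 3.
Reduced cost of boards: c₃ − yᵀa₃ = 25 − (7.5·4 + 3·1) = 25 − 33 = -8.

-8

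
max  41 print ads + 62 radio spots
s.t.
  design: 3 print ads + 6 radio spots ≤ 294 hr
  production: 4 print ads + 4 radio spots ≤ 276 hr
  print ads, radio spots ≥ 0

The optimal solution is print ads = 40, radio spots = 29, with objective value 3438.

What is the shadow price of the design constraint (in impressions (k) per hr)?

Both design and production are binding at x*.
From A_Bᵀ y = c: 3·y_design + 4·y_production = 41; 6·y_design + 4·y_production = 62.
Solving: y_design = 7, y_production = 5.
Shadow price of design = 7.

7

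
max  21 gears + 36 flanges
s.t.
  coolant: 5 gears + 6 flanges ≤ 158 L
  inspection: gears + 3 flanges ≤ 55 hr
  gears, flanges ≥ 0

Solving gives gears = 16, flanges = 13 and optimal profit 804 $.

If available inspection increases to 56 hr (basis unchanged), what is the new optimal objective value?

At the optimum: coolant uses 158 of 158 (binding); inspection uses 55 of 55 (binding).
From A_Bᵀ y = c: 5·y_coolant + 1·y_inspection = 21; 6·y_coolant + 3·y_inspection = 36.
Solving: y_coolant = 3, y_inspection = 6.
Δz = y_inspection·Δb = 6 × (1) = 6, so new z* = 804 + 6 = 810.

810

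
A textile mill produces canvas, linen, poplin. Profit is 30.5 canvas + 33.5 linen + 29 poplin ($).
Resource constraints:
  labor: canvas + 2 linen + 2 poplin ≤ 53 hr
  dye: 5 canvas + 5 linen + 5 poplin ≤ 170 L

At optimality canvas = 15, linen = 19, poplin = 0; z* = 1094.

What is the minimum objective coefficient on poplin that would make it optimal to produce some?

33.5

Check each constraint at x*: labor 53/53 (tight); dye 170/170 (tight).
From A_Bᵀ y = c: 1·y_labor + 5·y_dye = 30.5; 2·y_labor + 5·y_dye = 33.5.
Solving: y_labor = 3, y_dye = 5.5.
poplin enters the basis when its profit ≥ yᵀa₃ = 3·2 + 5.5·5 = 33.5.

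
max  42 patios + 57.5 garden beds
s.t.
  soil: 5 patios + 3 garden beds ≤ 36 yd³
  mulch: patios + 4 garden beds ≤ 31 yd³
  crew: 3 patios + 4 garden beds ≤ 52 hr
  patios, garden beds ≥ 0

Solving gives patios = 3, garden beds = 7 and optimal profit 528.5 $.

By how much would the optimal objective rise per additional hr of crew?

0

Binding: soil and mulch. Non-binding: crew (15 unused).
By complementary slackness, y = 0 for the non-binding constraint.
From A_Bᵀ y = c: 5·y_soil + 1·y_mulch = 42; 3·y_soil + 4·y_mulch = 57.5.
→ y_soil = 6.5 and y_mulch = 9.5.
Shadow price of crew = 0.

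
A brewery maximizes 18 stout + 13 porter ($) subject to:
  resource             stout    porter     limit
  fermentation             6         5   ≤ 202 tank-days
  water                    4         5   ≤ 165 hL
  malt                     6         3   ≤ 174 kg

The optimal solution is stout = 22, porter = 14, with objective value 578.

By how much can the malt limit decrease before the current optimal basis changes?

8.4

Binding constraints: fermentation, malt. The basis is B = [[6,5],[6,3]] with det -12.
Per unit decrease in malt, x* moves by d = (-0.4167, 0.5).
The basis stays optimal until water becomes binding; allowable decrease = 8.4 kg.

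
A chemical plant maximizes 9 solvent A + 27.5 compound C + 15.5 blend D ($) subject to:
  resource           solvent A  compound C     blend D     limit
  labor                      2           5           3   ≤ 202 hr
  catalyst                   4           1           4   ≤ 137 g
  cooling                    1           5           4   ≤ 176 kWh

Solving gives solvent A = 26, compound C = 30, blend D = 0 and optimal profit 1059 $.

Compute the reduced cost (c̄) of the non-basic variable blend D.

At the optimum: labor uses 202 of 202 (binding); catalyst uses 134 of 137 (slack = 3); cooling uses 176 of 176 (binding).
Since catalyst is not tight, its dual is 0.
Dual feasibility on the basic columns requires 2·y_labor + 1·y_cooling = 9, 5·y_labor + 5·y_cooling = 27.5.
Solving: y_labor = 3.5, y_cooling = 2.
Reduced cost of blend D: c₃ − yᵀa₃ = 15.5 − (3.5·3 + 2·4) = 15.5 − 18.5 = -3.

-3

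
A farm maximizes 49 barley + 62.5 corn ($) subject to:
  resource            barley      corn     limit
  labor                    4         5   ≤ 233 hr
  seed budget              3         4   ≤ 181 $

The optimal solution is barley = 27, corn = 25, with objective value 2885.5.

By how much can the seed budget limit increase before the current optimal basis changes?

5.4

Binding constraints: labor, seed budget. The basis is B = [[4,5],[3,4]] with det 1.
Per unit increase in seed budget, x* moves by d = (-5, 4).
The basis stays optimal until barley reaches 0; allowable increase = 5.4 $.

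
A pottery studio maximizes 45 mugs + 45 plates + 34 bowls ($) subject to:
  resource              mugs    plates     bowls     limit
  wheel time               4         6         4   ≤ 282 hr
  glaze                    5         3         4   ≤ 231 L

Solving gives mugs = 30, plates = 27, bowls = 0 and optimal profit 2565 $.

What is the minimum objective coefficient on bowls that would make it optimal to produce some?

40

At the optimum: wheel time uses 282 of 282 (binding); glaze uses 231 of 231 (binding).
The binding rows give the dual system: 4·y_wheel time + 5·y_glaze = 45 and 6·y_wheel time + 3·y_glaze = 45.
Solving: y_wheel time = 5, y_glaze = 5.
bowls enters the basis when its profit ≥ yᵀa₃ = 5·4 + 5·4 = 40.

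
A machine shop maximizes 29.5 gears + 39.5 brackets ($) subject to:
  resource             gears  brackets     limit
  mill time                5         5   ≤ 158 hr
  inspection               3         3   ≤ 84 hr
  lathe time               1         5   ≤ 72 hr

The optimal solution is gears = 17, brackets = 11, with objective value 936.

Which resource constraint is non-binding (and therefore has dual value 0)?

mill time: 140/158 (slack 18)
inspection: 84/84 (binding)
lathe time: 72/72 (binding)
By complementary slackness, a constraint with positive slack has shadow price 0 → mill time.

mill time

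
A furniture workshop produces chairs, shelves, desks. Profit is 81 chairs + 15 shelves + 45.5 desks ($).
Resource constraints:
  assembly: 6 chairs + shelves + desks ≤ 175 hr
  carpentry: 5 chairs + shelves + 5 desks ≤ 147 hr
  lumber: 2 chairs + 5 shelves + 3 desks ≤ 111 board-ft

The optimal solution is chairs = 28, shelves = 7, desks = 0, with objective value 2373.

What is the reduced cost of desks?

-5.5

Binding: assembly and carpentry. Non-binding: lumber (20 unused).
Since lumber is not tight, its dual is 0.
The binding rows give the dual system: 6·y_assembly + 5·y_carpentry = 81 and 1·y_assembly + 1·y_carpentry = 15.
→ y_assembly = 6 and y_carpentry = 9.
Reduced cost of desks: c₃ − yᵀa₃ = 45.5 − (6·1 + 9·5) = 45.5 − 51 = -5.5.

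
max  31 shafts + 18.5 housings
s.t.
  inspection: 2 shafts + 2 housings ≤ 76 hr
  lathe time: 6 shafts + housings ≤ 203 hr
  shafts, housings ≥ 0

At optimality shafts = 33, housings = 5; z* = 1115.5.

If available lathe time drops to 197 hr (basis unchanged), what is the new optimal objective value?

1100.5

Check each constraint at x*: inspection 76/76 (tight); lathe time 203/203 (tight).
The binding rows give the dual system: 2·y_inspection + 6·y_lathe time = 31 and 2·y_inspection + 1·y_lathe time = 18.5.
→ y_inspection = 8 and y_lathe time = 2.5.
Δz = y_lathe time·Δb = 2.5 × (-6) = -15, so new z* = 1115.5 − 15 = 1100.5.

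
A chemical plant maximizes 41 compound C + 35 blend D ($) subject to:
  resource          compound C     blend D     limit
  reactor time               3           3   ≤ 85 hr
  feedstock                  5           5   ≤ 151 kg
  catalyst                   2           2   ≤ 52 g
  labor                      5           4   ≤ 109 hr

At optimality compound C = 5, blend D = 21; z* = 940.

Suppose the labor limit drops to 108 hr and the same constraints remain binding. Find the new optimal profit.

At the optimum: reactor time uses 78 of 85 (slack = 7); feedstock uses 130 of 151 (slack = 21); catalyst uses 52 of 52 (binding); labor uses 109 of 109 (binding).
By complementary slackness, y = 0 for the non-binding constraints.
From A_Bᵀ y = c: 2·y_catalyst + 5·y_labor = 41; 2·y_catalyst + 4·y_labor = 35.
→ y_catalyst = 5.5 and y_labor = 6.
Δz = y_labor·Δb = 6 × (-1) = -6, so new z* = 940 − 6 = 934.

934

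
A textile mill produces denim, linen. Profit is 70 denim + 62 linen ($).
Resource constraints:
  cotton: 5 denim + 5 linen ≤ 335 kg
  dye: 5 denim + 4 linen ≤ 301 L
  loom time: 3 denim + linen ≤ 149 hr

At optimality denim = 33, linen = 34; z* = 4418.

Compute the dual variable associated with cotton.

At the optimum: cotton uses 335 of 335 (binding); dye uses 301 of 301 (binding); loom time uses 133 of 149 (slack = 16).
Slack constraints have shadow price 0 (complementary slackness).
From A_Bᵀ y = c: 5·y_cotton + 5·y_dye = 70; 5·y_cotton + 4·y_dye = 62.
This yields shadow prices y_cotton = 6, y_dye = 8.
Shadow price of cotton = 6.

6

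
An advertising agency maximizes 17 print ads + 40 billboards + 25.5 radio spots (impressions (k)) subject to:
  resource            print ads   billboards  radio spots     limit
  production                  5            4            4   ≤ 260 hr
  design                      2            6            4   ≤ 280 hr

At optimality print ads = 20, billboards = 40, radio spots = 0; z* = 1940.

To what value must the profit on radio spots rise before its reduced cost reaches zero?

28

Both production and design are binding at x*.
Dual feasibility on the basic columns requires 5·y_production + 2·y_design = 17, 4·y_production + 6·y_design = 40.
→ y_production = 1 and y_design = 6.
radio spots enters the basis when its profit ≥ yᵀa₃ = 1·4 + 6·4 = 28.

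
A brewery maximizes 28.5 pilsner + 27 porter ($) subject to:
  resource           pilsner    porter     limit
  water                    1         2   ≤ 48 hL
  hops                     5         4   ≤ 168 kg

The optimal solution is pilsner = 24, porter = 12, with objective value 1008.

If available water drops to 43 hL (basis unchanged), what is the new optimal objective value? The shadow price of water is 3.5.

990.5

Δb = -5, so new z* = 1008 + (3.5)·(-5) = 1008 − 17.5 = 990.5.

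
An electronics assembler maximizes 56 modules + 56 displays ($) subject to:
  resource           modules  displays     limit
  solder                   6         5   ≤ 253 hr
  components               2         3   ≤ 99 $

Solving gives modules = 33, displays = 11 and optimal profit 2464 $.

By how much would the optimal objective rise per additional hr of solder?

Both solder and components are binding at x*.
The binding rows give the dual system: 6·y_solder + 2·y_components = 56 and 5·y_solder + 3·y_components = 56.
Solving: y_solder = 7, y_components = 7.
Shadow price of solder = 7.

7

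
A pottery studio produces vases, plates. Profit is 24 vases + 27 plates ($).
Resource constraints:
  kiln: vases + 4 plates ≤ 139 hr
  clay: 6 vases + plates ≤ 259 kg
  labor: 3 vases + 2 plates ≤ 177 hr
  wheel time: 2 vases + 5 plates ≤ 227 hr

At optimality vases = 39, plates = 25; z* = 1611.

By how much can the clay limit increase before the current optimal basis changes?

Binding constraints: kiln, clay. The basis is B = [[1,4],[6,1]] with det -23.
Per unit increase in clay, x* moves by d = (0.1739, -0.0435).
The basis stays optimal until labor becomes binding; allowable increase = 23 kg.

23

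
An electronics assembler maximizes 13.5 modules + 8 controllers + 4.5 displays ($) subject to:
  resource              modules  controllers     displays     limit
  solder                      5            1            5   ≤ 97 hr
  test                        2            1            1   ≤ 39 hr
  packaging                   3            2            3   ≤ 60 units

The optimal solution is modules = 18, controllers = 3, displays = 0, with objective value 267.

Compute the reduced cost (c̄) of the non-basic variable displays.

-6

Binding: test and packaging. Non-binding: solder (4 unused).
By complementary slackness, y = 0 for the non-binding constraint.
From A_Bᵀ y = c: 2·y_test + 3·y_packaging = 13.5; 1·y_test + 2·y_packaging = 8.
Solving: y_test = 3, y_packaging = 2.5.
Reduced cost of displays: c₃ − yᵀa₃ = 4.5 − (3·1 + 2.5·3) = 4.5 − 10.5 = -6.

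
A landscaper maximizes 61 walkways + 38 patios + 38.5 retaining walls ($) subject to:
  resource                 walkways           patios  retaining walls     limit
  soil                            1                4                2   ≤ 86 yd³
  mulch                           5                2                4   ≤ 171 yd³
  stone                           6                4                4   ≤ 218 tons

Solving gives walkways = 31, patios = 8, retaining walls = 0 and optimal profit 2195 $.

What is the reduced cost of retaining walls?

-3.5

Binding: mulch and stone. Non-binding: soil (23 unused).
Slack constraints have shadow price 0 (complementary slackness).
Dual feasibility on the basic columns requires 5·y_mulch + 6·y_stone = 61, 2·y_mulch + 4·y_stone = 38.
→ y_mulch = 2 and y_stone = 8.5.
Reduced cost of retaining walls: c₃ − yᵀa₃ = 38.5 − (2·4 + 8.5·4) = 38.5 − 42 = -3.5.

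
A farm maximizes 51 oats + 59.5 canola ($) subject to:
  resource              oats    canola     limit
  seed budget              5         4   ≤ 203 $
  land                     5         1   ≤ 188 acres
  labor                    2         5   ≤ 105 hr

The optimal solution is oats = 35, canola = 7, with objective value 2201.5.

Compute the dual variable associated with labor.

At the optimum: seed budget uses 203 of 203 (binding); land uses 182 of 188 (slack = 6); labor uses 105 of 105 (binding).
Since land is not tight, its dual is 0.
The binding rows give the dual system: 5·y_seed budget + 2·y_labor = 51 and 4·y_seed budget + 5·y_labor = 59.5.
Solving: y_seed budget = 8, y_labor = 5.5.
Shadow price of labor = 5.5.

5.5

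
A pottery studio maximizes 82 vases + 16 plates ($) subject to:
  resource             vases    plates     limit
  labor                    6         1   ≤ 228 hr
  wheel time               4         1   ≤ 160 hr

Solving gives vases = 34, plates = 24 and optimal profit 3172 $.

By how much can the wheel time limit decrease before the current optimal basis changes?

Binding constraints: labor, wheel time. The basis is B = [[6,1],[4,1]] with det 2.
Per unit decrease in wheel time, x* moves by d = (0.5, -3).
The basis stays optimal until plates reaches 0; allowable decrease = 8 hr.

8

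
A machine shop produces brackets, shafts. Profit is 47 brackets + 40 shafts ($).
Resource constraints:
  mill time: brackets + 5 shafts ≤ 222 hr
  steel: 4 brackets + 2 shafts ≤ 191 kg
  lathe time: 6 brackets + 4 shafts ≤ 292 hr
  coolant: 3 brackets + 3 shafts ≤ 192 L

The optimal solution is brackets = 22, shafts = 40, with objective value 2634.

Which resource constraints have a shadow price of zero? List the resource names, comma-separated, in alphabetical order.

mill time: 222/222 (binding)
steel: 168/191 (slack 23)
lathe time: 292/292 (binding)
coolant: 186/192 (slack 6)
By complementary slackness, a constraint with positive slack has shadow price 0 → coolant, steel.

coolant, steel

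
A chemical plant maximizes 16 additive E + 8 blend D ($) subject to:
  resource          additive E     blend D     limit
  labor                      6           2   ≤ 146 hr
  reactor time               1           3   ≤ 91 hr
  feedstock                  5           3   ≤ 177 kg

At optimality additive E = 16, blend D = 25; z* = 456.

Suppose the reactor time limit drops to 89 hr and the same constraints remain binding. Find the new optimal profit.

454

At the optimum: labor uses 146 of 146 (binding); reactor time uses 91 of 91 (binding); feedstock uses 155 of 177 (slack = 22).
Since feedstock is not tight, its dual is 0.
The binding rows give the dual system: 6·y_labor + 1·y_reactor time = 16 and 2·y_labor + 3·y_reactor time = 8.
Solving: y_labor = 2.5, y_reactor time = 1.
Δz = y_reactor time·Δb = 1 × (-2) = -2, so new z* = 456 − 2 = 454.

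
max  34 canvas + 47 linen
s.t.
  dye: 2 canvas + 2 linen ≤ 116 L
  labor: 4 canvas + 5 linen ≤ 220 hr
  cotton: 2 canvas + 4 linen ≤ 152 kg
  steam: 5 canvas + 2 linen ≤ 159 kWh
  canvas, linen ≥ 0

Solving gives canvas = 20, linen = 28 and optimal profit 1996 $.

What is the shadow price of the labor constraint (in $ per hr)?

7

At the optimum: dye uses 96 of 116 (slack = 20); labor uses 220 of 220 (binding); cotton uses 152 of 152 (binding); steam uses 156 of 159 (slack = 3).
Since dye, steam are not tight, their duals are 0.
Dual feasibility on the basic columns requires 4·y_labor + 2·y_cotton = 34, 5·y_labor + 4·y_cotton = 47.
This yields shadow prices y_labor = 7, y_cotton = 3.
Shadow price of labor = 7.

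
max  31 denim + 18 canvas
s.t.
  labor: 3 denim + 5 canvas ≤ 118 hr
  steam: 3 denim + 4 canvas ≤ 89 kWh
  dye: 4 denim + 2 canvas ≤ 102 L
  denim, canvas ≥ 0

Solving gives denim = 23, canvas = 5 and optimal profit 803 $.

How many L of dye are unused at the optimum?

dye used = 4·23 + 2·5 = 102; slack = 102 − 102 = 0.

0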